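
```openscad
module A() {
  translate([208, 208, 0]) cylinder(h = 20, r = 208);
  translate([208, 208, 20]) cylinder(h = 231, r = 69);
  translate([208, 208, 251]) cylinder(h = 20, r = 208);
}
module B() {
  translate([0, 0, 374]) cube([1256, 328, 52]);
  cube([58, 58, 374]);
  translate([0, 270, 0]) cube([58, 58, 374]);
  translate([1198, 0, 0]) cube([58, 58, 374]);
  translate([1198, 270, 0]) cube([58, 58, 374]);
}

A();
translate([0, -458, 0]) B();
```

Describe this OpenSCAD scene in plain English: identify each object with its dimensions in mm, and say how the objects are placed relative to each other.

A is a spool: two coaxial disc flanges of radius 208 mm and thickness 20 mm, joined by a core cylinder of radius 69 mm and height 231 mm. The lower flange rests on z = 0 and the three cylinders share a vertical axis.

B is a long wooden bench with a 1256 mm (x) × 328 mm (y) seat, 52 mm thick, its top surface 426 mm above the floor. Four 58 mm square legs at the seat corners, flush with the edges, run from z = 0 to the seat underside.

The bench is on the floor beside the spool on its −y side.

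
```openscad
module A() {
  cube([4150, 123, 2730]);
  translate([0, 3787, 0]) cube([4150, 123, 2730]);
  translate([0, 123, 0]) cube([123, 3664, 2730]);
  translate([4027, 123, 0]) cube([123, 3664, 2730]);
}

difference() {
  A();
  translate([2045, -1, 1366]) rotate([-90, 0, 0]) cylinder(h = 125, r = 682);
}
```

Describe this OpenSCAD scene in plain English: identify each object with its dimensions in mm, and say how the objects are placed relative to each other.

A is the wall frame of a small rectangular building: four walls, each 2730 mm tall and 123 mm thick, enclosing a footprint 4150 mm (x) by 3910 mm (y) outside-to-outside, with no floor or roof. The front and back walls (the −y and +y sides) span the full width; the two side walls fit between them.

The house frame has a circular hole of radius 682 mm through its front wall, centred at (x = 2045, z = 1366).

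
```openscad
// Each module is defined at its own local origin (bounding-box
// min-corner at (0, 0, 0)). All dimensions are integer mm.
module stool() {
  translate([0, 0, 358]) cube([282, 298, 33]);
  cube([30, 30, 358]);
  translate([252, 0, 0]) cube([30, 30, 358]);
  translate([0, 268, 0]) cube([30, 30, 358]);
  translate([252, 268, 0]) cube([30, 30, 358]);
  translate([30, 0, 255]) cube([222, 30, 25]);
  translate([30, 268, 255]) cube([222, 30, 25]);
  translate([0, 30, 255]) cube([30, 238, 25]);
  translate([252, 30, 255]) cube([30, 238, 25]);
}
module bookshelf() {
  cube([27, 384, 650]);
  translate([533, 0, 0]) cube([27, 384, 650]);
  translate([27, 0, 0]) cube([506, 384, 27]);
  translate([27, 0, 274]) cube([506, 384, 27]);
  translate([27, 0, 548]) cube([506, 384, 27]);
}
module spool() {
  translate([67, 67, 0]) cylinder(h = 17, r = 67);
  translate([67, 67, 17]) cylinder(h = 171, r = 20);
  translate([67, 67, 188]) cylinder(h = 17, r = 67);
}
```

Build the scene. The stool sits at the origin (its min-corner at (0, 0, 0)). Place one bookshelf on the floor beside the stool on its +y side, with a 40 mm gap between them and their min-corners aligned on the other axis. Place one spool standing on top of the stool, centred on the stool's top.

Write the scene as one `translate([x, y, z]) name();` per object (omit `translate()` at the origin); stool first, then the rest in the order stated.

stool();
translate([0, 338, 0]) bookshelf();
translate([74, 82, 391]) spool();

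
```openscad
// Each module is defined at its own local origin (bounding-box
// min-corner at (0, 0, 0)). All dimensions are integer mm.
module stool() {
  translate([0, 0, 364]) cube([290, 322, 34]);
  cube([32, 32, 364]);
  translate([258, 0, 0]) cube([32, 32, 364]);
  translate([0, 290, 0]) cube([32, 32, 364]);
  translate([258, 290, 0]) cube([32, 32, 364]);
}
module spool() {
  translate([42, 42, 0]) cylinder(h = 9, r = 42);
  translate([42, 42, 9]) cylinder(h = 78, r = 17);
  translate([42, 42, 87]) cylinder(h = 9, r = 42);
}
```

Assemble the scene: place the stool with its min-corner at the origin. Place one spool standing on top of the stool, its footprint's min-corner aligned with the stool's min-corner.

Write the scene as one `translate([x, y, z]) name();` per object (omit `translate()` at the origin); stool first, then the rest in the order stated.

stool();
translate([0, 0, 398]) spool();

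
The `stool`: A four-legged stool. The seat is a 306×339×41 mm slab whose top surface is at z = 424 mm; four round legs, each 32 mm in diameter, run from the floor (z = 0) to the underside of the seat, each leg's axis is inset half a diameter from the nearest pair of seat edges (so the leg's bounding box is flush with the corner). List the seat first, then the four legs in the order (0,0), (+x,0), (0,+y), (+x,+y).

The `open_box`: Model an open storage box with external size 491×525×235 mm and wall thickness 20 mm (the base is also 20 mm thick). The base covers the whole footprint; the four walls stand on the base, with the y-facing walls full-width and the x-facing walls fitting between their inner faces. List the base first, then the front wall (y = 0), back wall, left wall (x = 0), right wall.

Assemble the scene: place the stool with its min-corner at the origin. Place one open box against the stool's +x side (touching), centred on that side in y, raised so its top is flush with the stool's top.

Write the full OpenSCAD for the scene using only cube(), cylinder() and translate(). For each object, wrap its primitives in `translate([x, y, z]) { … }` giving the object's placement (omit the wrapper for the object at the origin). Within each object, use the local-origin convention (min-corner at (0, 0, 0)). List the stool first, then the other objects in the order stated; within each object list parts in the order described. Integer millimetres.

translate([0, 0, 383]) cube([306, 339, 41]);
translate([16, 16, 0]) cylinder(h = 383, r = 16);
translate([290, 16, 0]) cylinder(h = 383, r = 16);
translate([16, 323, 0]) cylinder(h = 383, r = 16);
translate([290, 323, 0]) cylinder(h = 383, r = 16);
translate([306, -93, 189]) {
  cube([491, 525, 20]);
  translate([0, 0, 20]) cube([491, 20, 215]);
  translate([0, 505, 20]) cube([491, 20, 215]);
  translate([0, 20, 20]) cube([20, 485, 215]);
  translate([471, 20, 20]) cube([20, 485, 215]);
}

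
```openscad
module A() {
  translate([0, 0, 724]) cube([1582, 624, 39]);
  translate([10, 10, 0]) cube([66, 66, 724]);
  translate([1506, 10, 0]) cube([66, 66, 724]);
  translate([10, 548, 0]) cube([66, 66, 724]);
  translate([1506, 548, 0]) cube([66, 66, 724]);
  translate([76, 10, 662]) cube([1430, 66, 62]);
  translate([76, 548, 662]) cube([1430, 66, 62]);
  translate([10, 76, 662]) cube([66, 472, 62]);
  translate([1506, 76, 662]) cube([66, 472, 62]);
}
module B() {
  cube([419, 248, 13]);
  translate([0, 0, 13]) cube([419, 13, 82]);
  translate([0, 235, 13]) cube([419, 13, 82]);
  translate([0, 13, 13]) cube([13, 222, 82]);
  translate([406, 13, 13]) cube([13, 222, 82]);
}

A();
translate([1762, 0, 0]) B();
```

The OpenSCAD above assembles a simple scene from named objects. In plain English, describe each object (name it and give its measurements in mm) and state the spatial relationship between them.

A is a table: top 1582 mm (x) × 624 mm (y), 39 mm thick, upper face at z = 763 mm, on four 66×66 mm square legs, each inset 10 mm from the nearest pair of top edges, running from z = 0 to the bottom of the top. Four apron rails, 66 mm thick and 62 mm tall, run between adjacent legs with their top edges flush with the underside of the top and their outer faces flush with the legs' outer faces.

B is an open storage box with external size 419×248×95 mm and wall thickness 13 mm (the base is also 13 mm thick). The base covers the whole footprint; the four walls stand on the base, with the y-facing walls full-width and the x-facing walls fitting between their inner faces.

The open box is on the floor beside the table on its +x side.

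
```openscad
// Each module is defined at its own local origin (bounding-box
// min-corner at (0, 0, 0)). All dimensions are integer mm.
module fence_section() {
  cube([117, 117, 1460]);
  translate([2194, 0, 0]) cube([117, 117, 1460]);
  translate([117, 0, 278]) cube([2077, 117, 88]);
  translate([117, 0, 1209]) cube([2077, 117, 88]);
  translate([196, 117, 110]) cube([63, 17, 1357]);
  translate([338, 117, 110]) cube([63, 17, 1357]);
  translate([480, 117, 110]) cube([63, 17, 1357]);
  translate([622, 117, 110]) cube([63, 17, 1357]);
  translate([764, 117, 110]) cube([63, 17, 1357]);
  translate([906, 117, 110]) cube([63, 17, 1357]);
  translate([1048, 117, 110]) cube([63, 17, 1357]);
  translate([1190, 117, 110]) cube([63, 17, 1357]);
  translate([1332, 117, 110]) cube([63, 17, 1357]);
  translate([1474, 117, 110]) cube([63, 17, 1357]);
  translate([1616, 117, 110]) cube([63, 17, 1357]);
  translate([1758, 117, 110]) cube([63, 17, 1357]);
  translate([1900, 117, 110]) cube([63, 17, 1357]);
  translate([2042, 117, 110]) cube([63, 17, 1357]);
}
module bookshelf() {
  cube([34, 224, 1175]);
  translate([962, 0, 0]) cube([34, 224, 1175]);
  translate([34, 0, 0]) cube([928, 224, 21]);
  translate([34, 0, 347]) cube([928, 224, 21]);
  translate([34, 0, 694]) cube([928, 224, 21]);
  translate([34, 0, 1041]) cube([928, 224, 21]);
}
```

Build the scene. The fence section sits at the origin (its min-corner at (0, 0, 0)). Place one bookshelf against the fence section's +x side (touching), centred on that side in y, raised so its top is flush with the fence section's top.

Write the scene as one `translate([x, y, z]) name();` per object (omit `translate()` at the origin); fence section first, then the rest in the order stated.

fence_section();
translate([2311, -45, 292]) bookshelf();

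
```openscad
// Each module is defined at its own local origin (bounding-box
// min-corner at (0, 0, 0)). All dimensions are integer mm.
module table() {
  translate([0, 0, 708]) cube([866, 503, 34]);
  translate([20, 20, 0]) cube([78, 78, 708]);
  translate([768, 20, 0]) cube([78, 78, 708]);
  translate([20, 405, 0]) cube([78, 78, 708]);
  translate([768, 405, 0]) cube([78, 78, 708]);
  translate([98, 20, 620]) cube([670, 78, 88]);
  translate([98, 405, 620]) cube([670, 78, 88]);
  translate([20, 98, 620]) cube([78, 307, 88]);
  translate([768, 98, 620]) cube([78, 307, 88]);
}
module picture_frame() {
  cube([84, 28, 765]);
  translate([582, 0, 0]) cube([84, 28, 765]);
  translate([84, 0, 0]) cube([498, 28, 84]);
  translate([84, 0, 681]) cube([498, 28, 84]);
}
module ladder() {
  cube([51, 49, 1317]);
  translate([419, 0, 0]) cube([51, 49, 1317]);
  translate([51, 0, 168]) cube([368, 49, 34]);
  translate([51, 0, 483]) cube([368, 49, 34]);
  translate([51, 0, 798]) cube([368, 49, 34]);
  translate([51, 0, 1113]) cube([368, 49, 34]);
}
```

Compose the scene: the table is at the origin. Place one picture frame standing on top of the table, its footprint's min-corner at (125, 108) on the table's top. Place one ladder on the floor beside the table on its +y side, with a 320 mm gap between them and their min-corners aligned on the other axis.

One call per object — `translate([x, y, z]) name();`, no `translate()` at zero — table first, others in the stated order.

table();
translate([125, 108, 742]) picture_frame();
translate([0, 823, 0]) ladder();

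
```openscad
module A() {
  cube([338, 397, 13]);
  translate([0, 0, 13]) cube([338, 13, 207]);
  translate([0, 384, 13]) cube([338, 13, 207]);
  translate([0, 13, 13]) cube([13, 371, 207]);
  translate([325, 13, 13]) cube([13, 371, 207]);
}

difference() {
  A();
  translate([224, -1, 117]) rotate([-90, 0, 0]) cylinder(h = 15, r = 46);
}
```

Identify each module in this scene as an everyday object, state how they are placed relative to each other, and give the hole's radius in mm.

The subtracted cylinder has r = 46 mm.

A is an open box. The open box has a circular hole through its front wall. The hole's radius is 46 mm.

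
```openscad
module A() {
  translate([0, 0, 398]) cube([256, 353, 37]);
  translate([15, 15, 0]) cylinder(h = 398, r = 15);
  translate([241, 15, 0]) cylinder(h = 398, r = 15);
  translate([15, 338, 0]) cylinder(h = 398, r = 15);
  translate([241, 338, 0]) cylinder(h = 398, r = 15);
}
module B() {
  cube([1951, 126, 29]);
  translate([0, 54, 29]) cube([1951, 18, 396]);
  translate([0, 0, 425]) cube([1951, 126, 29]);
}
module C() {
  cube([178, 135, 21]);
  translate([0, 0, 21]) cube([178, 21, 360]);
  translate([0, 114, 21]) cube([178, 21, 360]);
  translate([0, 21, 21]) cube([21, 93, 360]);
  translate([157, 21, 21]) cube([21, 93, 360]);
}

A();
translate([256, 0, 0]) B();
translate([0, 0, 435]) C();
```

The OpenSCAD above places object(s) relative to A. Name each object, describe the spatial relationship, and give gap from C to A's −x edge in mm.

The open box's min-x is at 0; the stool's min-x is 0; gap = 0 mm.

A is a stool. B is an I-beam. C is an open box. The I-beam is against the stool's +x side, with their −y faces flush. The open box is on top of the stool. The gap from the open box to the stool's −x edge is 0 mm.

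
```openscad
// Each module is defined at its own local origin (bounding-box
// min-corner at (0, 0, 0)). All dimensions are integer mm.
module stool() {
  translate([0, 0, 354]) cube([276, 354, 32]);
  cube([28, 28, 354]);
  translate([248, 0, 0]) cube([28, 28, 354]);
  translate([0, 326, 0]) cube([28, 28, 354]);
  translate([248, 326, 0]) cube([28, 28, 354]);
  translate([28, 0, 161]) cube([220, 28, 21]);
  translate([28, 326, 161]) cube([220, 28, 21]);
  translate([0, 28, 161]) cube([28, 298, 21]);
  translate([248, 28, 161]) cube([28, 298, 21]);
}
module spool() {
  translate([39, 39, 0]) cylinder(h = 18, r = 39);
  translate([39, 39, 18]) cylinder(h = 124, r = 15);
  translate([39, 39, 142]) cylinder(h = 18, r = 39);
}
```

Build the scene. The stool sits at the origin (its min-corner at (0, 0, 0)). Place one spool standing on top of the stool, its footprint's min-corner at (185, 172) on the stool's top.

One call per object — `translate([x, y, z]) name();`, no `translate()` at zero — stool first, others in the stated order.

stool();
translate([185, 172, 386]) spool();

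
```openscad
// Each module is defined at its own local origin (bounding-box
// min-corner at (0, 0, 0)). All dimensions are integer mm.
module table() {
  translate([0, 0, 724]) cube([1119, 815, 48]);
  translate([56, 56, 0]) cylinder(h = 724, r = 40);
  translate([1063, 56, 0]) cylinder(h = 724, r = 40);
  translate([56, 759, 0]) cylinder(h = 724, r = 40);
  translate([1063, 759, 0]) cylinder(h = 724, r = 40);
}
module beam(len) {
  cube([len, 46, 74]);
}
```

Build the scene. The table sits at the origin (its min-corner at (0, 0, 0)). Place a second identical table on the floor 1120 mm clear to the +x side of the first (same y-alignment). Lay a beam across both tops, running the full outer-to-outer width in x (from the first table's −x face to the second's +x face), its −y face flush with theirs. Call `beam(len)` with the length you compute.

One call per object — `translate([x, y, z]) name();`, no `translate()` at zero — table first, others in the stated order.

table();
translate([2239, 0, 0]) table();
translate([0, 0, 772]) beam(3358);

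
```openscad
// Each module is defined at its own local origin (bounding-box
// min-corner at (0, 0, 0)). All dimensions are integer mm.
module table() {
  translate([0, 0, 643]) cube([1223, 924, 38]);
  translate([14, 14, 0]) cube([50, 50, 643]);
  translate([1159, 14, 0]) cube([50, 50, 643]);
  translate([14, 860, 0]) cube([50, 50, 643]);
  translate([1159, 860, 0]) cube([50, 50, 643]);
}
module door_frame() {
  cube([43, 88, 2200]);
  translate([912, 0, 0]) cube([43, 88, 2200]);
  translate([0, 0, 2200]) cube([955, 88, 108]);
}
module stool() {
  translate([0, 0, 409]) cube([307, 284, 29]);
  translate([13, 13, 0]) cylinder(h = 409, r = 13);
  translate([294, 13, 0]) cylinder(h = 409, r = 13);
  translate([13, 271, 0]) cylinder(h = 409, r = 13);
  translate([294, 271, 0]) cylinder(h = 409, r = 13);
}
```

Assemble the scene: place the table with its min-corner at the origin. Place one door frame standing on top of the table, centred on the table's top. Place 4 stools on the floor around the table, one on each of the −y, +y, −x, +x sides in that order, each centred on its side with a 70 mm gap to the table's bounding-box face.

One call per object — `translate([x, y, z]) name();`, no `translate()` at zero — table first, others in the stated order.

table();
translate([134, 418, 681]) door_frame();
translate([458, -354, 0]) stool();
translate([458, 994, 0]) stool();
translate([-377, 320, 0]) stool();
translate([1293, 320, 0]) stool();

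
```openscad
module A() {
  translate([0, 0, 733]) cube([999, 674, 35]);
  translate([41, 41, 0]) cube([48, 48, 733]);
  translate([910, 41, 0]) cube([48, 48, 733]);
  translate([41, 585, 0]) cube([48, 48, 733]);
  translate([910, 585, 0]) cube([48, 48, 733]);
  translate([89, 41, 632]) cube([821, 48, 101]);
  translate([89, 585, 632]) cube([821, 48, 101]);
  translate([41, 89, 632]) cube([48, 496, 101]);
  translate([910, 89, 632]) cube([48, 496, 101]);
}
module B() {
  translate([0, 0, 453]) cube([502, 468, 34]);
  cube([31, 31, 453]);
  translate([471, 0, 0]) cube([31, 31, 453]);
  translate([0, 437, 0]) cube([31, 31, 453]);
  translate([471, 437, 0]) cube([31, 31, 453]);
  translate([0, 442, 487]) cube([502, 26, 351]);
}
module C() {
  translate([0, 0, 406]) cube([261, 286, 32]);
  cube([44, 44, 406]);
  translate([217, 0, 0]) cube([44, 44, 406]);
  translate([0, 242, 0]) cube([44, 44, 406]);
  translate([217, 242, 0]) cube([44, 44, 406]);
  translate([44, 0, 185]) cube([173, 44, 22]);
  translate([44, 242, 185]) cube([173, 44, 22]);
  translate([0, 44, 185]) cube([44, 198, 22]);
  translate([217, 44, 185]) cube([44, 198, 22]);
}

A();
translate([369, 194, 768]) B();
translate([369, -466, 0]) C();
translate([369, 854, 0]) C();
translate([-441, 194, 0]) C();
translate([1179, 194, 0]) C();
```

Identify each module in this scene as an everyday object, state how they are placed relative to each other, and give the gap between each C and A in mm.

A is a table. B is a chair. C is a stool. The chair is on top of the table. Four stools sit around the table at the −y, +y, −x, +x sides. The gap between each stool and the table is 180 mm.

Each stool's nearest face is 180 mm from the table's bounding box.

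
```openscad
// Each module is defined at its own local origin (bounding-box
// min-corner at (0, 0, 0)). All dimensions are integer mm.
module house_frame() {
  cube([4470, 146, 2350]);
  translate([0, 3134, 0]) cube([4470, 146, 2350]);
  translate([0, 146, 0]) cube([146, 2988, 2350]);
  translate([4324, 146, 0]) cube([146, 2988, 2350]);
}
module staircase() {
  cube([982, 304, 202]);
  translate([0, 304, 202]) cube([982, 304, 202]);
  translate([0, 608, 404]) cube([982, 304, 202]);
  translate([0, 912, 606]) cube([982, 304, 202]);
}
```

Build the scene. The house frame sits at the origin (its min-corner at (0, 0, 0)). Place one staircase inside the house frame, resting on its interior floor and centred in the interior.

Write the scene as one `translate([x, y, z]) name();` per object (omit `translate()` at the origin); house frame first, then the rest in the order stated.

house_frame();
translate([1744, 1032, 0]) staircase();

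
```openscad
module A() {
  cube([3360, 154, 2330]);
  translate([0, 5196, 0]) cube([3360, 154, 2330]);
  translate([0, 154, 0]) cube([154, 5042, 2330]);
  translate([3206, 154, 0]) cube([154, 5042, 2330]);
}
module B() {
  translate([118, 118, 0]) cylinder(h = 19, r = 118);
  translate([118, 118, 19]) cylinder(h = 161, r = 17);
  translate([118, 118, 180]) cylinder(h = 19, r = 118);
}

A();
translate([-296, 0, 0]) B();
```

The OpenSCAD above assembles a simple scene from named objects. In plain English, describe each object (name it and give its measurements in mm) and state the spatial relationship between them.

A is a box-shaped house frame (walls only): outside footprint 3360×5350 mm, wall height 2330 mm, wall thickness 154 mm. The two y-facing walls run the full x-width; the two x-facing walls fit between the inner faces of the y-facing walls.

B is a spool: two coaxial disc flanges of radius 118 mm and thickness 19 mm, joined by a core cylinder of radius 17 mm and height 161 mm. The lower flange rests on z = 0 and the three cylinders share a vertical axis.

The spool is on the floor beside the house frame on its −x side.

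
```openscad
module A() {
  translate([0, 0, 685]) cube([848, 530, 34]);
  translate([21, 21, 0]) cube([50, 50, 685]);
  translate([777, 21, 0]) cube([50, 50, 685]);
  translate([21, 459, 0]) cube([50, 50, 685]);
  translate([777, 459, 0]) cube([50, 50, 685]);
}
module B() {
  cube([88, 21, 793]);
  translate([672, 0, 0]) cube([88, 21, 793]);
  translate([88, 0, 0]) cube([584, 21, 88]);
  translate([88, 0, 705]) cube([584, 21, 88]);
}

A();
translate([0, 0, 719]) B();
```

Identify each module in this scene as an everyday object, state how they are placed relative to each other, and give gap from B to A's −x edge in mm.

A is a table. B is a picture frame. The picture frame is on top of the table. The gap from the picture frame to the table's −x edge is 0 mm.

The picture frame's min-x is at 0; the table's min-x is 0; gap = 0 mm.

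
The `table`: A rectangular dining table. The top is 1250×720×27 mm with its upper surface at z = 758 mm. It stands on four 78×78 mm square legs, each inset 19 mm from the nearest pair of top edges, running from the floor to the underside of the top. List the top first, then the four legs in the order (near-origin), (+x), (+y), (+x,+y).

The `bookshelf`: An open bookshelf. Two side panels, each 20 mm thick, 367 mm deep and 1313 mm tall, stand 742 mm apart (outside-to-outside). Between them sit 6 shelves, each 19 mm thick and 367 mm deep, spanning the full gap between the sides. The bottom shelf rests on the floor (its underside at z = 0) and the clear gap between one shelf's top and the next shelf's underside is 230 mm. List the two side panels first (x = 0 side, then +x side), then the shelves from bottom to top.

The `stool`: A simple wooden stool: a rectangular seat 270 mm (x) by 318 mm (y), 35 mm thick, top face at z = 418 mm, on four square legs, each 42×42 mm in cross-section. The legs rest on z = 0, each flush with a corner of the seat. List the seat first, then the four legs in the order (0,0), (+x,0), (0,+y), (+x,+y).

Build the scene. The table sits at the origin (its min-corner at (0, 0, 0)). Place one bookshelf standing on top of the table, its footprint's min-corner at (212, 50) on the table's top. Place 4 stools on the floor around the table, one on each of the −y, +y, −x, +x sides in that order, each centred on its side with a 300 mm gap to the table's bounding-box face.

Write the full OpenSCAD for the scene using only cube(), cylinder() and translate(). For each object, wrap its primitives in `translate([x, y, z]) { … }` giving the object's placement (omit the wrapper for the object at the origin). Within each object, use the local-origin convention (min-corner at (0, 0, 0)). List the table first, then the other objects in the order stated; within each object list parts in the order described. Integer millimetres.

translate([0, 0, 731]) cube([1250, 720, 27]);
translate([19, 19, 0]) cube([78, 78, 731]);
translate([1153, 19, 0]) cube([78, 78, 731]);
translate([19, 623, 0]) cube([78, 78, 731]);
translate([1153, 623, 0]) cube([78, 78, 731]);
translate([212, 50, 758]) {
  cube([20, 367, 1313]);
  translate([722, 0, 0]) cube([20, 367, 1313]);
  translate([20, 0, 0]) cube([702, 367, 19]);
  translate([20, 0, 249]) cube([702, 367, 19]);
  translate([20, 0, 498]) cube([702, 367, 19]);
  translate([20, 0, 747]) cube([702, 367, 19]);
  translate([20, 0, 996]) cube([702, 367, 19]);
  translate([20, 0, 1245]) cube([702, 367, 19]);
}
translate([490, -618, 0]) {
  translate([0, 0, 383]) cube([270, 318, 35]);
  cube([42, 42, 383]);
  translate([228, 0, 0]) cube([42, 42, 383]);
  translate([0, 276, 0]) cube([42, 42, 383]);
  translate([228, 276, 0]) cube([42, 42, 383]);
}
translate([490, 1020, 0]) {
  translate([0, 0, 383]) cube([270, 318, 35]);
  cube([42, 42, 383]);
  translate([228, 0, 0]) cube([42, 42, 383]);
  translate([0, 276, 0]) cube([42, 42, 383]);
  translate([228, 276, 0]) cube([42, 42, 383]);
}
translate([-570, 201, 0]) {
  translate([0, 0, 383]) cube([270, 318, 35]);
  cube([42, 42, 383]);
  translate([228, 0, 0]) cube([42, 42, 383]);
  translate([0, 276, 0]) cube([42, 42, 383]);
  translate([228, 276, 0]) cube([42, 42, 383]);
}
translate([1550, 201, 0]) {
  translate([0, 0, 383]) cube([270, 318, 35]);
  cube([42, 42, 383]);
  translate([228, 0, 0]) cube([42, 42, 383]);
  translate([0, 276, 0]) cube([42, 42, 383]);
  translate([228, 276, 0]) cube([42, 42, 383]);
}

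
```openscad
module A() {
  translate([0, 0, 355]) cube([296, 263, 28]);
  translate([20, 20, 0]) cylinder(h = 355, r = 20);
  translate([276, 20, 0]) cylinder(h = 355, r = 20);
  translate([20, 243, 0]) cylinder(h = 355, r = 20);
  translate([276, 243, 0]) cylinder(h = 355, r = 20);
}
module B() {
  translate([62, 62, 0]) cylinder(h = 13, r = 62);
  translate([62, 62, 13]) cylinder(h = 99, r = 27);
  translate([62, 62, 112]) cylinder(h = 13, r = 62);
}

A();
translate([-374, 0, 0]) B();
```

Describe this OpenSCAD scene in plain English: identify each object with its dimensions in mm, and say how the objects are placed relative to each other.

A is a four-legged stool. The seat is 296×263 mm, 28 mm thick, top at z = 383 mm. It stands on four round legs, each 40 mm in diameter, from z = 0 to the seat underside, each leg's axis is inset half a diameter from the nearest pair of seat edges (so the leg's bounding box is flush with the corner).

B is a spool: two coaxial disc flanges of radius 62 mm and thickness 13 mm, joined by a core cylinder of radius 27 mm and height 99 mm. The lower flange rests on z = 0 and the three cylinders share a vertical axis.

The spool is on the floor beside the stool on its −x side.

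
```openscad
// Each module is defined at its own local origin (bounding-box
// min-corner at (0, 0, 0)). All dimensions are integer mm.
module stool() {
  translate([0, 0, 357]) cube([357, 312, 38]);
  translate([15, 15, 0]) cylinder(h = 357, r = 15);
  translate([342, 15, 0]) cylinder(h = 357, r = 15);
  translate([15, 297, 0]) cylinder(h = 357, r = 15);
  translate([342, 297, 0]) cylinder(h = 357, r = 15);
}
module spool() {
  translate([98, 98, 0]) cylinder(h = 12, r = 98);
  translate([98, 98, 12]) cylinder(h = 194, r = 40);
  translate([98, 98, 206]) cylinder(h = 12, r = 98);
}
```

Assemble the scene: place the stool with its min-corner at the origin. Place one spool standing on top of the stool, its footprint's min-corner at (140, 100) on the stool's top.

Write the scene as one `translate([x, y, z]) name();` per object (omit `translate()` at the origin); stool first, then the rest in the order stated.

stool();
translate([140, 100, 395]) spool();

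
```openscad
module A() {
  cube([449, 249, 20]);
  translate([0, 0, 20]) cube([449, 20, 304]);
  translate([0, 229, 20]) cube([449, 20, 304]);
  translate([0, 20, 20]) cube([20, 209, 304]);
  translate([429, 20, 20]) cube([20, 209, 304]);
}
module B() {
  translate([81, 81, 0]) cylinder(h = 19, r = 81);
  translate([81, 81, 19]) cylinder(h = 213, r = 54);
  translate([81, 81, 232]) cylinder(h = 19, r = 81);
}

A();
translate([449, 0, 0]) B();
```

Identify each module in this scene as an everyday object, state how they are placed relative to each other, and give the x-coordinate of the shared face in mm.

A is an open box. B is a spool. The spool is against the open box's +x side, with their −y faces flush. The x-coordinate of the shared face is 449 mm.

The open box's +x face and the spool's −x face are both at x = 449 mm.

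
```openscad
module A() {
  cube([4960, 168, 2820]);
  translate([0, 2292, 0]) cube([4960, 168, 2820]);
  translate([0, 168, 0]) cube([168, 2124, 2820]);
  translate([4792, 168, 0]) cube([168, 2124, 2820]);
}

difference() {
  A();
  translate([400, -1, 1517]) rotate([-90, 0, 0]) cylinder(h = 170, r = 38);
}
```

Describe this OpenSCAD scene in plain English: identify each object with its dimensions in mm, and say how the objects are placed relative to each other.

A is a box-shaped house frame (walls only): outside footprint 4960×2460 mm, wall height 2820 mm, wall thickness 168 mm. The two y-facing walls run the full x-width; the two x-facing walls fit between the inner faces of the y-facing walls.

The house frame has a circular hole of radius 38 mm through its front wall, centred at (x = 400, z = 1517).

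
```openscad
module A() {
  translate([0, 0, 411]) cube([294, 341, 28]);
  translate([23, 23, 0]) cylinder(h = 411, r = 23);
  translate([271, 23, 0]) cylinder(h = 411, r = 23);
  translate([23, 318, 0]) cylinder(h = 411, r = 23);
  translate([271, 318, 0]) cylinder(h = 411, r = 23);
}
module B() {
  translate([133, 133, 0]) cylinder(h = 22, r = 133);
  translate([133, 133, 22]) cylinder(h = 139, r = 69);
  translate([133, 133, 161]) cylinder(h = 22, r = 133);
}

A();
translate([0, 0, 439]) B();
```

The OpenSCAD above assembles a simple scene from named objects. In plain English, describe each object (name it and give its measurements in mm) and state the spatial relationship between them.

A is a four-legged stool. The seat is a 294×341×28 mm slab whose top surface is at z = 439 mm; four round legs, each 46 mm in diameter, run from the floor (z = 0) to the underside of the seat, each leg's axis is inset half a diameter from the nearest pair of seat edges (so the leg's bounding box is flush with the corner).

B is a spool: two coaxial disc flanges of radius 133 mm and thickness 22 mm, joined by a core cylinder of radius 69 mm and height 139 mm. The lower flange rests on z = 0 and the three cylinders share a vertical axis.

The spool is on top of the stool.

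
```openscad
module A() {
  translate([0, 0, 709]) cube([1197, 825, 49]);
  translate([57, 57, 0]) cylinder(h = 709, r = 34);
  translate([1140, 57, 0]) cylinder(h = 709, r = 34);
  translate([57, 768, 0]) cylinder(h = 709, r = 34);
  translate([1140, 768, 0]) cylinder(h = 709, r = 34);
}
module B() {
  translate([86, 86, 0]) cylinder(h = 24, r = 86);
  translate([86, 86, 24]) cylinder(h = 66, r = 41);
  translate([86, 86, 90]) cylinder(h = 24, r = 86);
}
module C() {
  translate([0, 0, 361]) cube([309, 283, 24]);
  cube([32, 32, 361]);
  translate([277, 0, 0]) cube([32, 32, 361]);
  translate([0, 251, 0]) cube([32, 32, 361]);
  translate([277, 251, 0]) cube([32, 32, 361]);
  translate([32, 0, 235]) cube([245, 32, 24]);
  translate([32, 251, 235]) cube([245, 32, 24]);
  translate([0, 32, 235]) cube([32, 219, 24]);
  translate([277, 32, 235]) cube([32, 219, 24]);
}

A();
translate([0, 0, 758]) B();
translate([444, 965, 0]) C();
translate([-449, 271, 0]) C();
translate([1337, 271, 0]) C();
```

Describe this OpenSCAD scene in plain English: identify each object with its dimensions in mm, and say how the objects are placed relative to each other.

A is a table: top 1197 mm (x) × 825 mm (y), 49 mm thick, upper face at z = 758 mm, on four round legs of 68 mm diameter, each leg's bounding box inset 23 mm from the nearest pair of top edges, running from z = 0 to the bottom of the top.

B is a spool: two coaxial disc flanges of radius 86 mm and thickness 24 mm, joined by a core cylinder of radius 41 mm and height 66 mm. The lower flange rests on z = 0 and the three cylinders share a vertical axis.

C is a simple wooden stool: a rectangular seat 309 mm (x) by 283 mm (y), 24 mm thick, top face at z = 385 mm, on four square legs, each 32×32 mm in cross-section. The legs rest on z = 0, each flush with a corner of the seat. Four stretchers, 32 mm wide and 24 mm tall, connect adjacent legs with their undersides at z = 235 mm, each running between the inner faces of the legs it joins and aligned with the legs' outer faces on the other axis.

The spool is on top of the table. Three stools sit around the table at the +y, −x, +x sides.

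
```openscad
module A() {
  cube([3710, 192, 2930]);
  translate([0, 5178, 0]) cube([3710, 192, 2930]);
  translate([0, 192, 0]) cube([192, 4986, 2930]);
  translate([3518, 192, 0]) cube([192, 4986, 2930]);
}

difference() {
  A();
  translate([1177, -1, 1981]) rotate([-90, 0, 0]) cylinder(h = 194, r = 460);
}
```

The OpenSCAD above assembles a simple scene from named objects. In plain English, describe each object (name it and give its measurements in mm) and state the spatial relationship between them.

A is the wall frame of a small rectangular building: four walls, each 2930 mm tall and 192 mm thick, enclosing a footprint 3710 mm (x) by 5370 mm (y) outside-to-outside, with no floor or roof. The front and back walls (the −y and +y sides) span the full width; the two side walls fit between them.

The house frame has a circular hole of radius 460 mm through its front wall, centred at (x = 1177, z = 1981).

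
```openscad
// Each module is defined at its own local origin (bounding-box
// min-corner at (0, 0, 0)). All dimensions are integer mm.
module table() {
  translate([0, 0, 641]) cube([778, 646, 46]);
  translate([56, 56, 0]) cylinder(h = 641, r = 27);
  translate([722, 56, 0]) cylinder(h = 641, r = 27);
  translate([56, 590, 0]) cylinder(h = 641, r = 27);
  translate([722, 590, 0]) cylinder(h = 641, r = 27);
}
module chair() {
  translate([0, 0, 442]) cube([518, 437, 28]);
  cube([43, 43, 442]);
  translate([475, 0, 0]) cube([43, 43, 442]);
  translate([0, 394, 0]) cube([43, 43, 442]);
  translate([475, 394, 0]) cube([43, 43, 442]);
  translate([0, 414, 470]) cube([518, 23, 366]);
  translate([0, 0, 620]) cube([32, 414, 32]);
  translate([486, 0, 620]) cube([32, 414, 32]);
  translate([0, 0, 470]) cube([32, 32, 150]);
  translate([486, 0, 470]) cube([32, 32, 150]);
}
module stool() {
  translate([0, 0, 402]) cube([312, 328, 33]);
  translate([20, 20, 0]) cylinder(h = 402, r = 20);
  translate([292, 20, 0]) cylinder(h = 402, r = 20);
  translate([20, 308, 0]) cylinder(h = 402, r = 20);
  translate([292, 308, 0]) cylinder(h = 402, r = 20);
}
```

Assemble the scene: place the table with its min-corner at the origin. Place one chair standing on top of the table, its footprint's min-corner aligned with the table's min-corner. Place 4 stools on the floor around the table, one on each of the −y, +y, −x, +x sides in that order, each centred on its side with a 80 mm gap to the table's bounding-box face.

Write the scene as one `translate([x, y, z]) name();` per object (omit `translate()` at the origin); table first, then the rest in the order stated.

table();
translate([0, 0, 687]) chair();
translate([233, -408, 0]) stool();
translate([233, 726, 0]) stool();
translate([-392, 159, 0]) stool();
translate([858, 159, 0]) stool();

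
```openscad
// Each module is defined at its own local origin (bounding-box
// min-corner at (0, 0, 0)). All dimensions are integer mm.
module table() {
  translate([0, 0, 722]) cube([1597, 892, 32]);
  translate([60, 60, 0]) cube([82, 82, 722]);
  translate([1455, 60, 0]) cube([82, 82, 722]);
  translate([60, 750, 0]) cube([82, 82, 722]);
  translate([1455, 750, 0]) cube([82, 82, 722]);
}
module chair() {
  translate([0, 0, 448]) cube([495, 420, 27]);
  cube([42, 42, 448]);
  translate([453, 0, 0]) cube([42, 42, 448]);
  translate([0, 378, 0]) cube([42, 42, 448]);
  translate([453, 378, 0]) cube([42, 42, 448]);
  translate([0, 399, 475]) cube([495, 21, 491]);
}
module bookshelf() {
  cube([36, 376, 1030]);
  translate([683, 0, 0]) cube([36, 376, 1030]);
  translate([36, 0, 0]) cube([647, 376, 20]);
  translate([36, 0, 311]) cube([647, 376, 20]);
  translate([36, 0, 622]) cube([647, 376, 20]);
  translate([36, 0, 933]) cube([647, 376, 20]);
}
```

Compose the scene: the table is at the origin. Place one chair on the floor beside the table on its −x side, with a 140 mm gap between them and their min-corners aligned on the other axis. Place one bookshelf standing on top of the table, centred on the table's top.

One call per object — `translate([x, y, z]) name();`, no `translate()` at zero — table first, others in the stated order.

table();
translate([-635, 0, 0]) chair();
translate([439, 258, 754]) bookshelf();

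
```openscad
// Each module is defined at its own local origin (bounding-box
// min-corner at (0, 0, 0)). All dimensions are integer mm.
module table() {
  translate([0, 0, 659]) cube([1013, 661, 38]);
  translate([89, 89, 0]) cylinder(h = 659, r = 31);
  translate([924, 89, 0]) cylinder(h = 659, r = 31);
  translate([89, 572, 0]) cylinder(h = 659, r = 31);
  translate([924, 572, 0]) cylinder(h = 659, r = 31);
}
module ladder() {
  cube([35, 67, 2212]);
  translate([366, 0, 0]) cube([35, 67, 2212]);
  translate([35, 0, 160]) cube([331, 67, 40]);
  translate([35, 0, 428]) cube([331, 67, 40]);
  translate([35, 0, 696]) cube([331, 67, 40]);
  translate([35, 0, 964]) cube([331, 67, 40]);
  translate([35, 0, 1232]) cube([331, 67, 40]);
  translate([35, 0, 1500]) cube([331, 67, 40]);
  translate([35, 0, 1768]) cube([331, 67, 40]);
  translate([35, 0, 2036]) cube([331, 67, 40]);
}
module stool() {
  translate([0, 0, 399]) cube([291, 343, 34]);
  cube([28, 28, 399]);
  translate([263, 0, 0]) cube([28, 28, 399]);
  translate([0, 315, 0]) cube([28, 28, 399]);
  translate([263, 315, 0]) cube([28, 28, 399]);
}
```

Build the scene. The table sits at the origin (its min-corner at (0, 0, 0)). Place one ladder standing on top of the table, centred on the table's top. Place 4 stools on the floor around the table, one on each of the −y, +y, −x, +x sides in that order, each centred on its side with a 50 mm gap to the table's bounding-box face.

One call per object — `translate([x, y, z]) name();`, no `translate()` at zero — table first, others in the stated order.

table();
translate([306, 297, 697]) ladder();
translate([361, -393, 0]) stool();
translate([361, 711, 0]) stool();
translate([-341, 159, 0]) stool();
translate([1063, 159, 0]) stool();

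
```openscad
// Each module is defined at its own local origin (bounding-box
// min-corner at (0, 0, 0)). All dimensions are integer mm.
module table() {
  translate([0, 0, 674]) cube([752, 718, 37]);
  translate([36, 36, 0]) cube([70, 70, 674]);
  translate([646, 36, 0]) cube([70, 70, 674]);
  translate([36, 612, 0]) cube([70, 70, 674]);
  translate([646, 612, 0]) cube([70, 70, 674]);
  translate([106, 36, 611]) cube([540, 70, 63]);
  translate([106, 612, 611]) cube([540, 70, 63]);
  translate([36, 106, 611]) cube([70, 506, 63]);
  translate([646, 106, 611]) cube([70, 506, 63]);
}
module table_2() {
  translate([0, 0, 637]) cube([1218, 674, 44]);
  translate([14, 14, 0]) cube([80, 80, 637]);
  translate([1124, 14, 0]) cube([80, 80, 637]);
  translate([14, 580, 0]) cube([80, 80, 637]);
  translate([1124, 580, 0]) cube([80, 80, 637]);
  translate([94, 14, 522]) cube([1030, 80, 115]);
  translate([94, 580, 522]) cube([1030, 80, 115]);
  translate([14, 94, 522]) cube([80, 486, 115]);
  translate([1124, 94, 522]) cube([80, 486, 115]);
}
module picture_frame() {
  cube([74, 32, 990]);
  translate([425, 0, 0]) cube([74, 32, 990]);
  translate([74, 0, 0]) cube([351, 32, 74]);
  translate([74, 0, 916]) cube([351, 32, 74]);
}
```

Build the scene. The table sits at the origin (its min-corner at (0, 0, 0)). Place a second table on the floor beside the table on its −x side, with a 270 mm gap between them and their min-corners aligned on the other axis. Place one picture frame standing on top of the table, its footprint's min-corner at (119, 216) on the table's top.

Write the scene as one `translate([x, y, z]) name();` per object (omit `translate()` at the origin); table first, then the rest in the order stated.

table();
translate([-1488, 0, 0]) table_2();
translate([119, 216, 711]) picture_frame();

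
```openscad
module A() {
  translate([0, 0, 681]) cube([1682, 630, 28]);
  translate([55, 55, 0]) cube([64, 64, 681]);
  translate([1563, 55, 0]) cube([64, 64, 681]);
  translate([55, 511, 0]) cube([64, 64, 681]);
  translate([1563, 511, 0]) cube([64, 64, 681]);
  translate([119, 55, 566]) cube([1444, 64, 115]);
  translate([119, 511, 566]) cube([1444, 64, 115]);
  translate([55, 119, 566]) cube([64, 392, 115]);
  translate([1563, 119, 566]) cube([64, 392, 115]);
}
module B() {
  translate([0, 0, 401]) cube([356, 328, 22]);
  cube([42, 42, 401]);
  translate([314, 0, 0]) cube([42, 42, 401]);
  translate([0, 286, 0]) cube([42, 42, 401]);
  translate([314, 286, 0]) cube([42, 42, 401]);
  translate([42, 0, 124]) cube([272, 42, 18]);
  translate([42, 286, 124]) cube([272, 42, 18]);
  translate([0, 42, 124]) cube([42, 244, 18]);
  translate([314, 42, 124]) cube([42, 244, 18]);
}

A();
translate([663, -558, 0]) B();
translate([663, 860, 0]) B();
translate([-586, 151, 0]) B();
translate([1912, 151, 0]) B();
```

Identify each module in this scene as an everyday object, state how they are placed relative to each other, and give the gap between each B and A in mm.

A is a table. B is a stool. Four stools sit around the table at the −y, +y, −x, +x sides. The gap between each stool and the table is 230 mm.

Each stool's nearest face is 230 mm from the table's bounding box.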